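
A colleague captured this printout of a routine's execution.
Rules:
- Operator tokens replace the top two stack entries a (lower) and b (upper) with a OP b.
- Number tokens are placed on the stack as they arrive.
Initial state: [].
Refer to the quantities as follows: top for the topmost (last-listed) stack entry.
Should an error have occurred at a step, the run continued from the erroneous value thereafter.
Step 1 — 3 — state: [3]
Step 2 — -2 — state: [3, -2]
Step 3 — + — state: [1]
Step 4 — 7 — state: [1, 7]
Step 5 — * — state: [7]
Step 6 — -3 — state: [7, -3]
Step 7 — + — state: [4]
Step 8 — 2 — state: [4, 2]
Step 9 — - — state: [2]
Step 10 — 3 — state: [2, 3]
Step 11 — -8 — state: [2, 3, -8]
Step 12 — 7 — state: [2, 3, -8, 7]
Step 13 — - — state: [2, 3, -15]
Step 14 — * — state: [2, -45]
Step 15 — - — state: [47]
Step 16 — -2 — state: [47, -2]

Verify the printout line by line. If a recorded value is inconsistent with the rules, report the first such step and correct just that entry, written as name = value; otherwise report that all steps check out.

step 1: push 3: top = 3 -> checks out
step 2: push -2: top = -2 -> in agreement
step 3: 3 + -2 = 1 -> agrees with the printout
step 4: push 7: top = 7 -> no discrepancy
step 5: 1 * 7 = 7 -> confirmed correct
step 6: push -3: top = -3 -> no discrepancy
step 7: 7 + -3 = 4 -> matches
step 8: push 2: top = 2 -> verified
step 9: 4 - 2 = 2 -> checks out
step 10: push 3: top = 3 -> matches
step 11: push -8: top = -8 -> confirmed correct
step 12: push 7: top = 7 -> confirmed correct
step 13: -8 - 7 = -15 -> confirmed correct
step 14: 3 * -15 = -45 -> checks out
step 15: 2 - -45 = 47 -> confirmed correct
step 16: push -2: top = -2 -> in agreement
Each recorded entry agrees with the recomputation.

no error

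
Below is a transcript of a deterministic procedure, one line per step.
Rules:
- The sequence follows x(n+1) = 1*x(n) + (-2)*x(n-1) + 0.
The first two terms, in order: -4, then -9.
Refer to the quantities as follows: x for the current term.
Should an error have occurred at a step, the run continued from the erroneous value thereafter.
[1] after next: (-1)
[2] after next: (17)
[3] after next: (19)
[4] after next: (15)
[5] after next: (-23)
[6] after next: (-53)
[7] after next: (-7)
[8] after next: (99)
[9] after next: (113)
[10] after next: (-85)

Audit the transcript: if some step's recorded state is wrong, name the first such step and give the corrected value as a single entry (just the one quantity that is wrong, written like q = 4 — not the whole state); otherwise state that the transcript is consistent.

step 4, x = -15

1. x = 1*(-9) + (-2)*(-4) + (0) = -1 (checks out)
2. x = 1*(-1) + (-2)*(-9) + (0) = 17 (consistent with the transcript)
3. x = 1*(17) + (-2)*(-1) + (0) = 19 (checks out)
4. x = 1*(19) + (-2)*(17) + (0) = -15 (first mismatch against the transcript)
That makes step 4 the first incorrect line — x = -15 is what it should show.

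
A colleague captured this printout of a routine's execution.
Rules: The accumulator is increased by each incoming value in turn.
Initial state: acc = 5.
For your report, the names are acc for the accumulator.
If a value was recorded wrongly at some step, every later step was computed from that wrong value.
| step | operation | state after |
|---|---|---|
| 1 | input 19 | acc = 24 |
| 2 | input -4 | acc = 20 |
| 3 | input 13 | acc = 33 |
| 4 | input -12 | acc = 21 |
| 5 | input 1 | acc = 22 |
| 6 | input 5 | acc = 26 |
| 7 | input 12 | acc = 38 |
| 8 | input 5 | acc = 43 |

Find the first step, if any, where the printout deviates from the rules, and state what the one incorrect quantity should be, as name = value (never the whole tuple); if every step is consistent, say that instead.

1. acc = 5 + 19 = 24 (checks out)
2. acc = 24 + -4 = 20 (in agreement)
3. acc = 20 + 13 = 33 (verified)
4. acc = 33 + -12 = 21 (checks out)
5. acc = 21 + 1 = 22 (confirmed correct)
6. acc = 22 + 5 = 27 (this is not what the printout shows)
Conclusion: step 6 carries the first error; the entry should be acc = 27.

step 6, acc = 27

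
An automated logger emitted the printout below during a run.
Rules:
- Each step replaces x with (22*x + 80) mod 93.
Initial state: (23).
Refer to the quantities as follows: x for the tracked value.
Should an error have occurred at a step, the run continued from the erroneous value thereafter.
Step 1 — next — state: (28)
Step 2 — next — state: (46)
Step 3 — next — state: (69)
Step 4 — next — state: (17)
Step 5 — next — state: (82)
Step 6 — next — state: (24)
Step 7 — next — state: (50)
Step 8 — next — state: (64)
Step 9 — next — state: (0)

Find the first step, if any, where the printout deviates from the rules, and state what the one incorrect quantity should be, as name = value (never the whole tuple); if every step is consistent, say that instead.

step 2, x = 45

Step 1: x = (22*23 + 80) mod 93 = 28 — no discrepancy.
Step 2: x = (22*28 + 80) mod 93 = 45 — this is not what the printout shows.
The audit stops at step 2: the recorded entry is wrong and should be x = 45.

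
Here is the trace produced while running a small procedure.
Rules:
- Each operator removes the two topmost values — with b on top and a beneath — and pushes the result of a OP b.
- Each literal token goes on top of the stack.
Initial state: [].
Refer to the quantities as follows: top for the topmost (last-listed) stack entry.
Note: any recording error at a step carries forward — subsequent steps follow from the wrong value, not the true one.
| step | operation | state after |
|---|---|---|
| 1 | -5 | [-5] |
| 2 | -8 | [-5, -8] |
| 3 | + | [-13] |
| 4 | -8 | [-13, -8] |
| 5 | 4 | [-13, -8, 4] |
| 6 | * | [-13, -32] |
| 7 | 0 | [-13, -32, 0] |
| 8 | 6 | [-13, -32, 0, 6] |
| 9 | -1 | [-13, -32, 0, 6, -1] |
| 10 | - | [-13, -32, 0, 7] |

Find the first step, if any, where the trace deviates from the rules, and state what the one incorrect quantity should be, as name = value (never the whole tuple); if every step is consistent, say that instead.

Step 1: push -5: top = -5 — confirmed correct.
Step 2: push -8: top = -8 — matches.
Step 3: -5 + -8 = -13 — checks out.
Step 4: push -8: top = -8 — in agreement.
Step 5: push 4: top = 4 — verified.
Step 6: -8 * 4 = -32 — in agreement.
Step 7: push 0: top = 0 — agrees with the trace.
Step 8: push 6: top = 6 — confirmed correct.
Step 9: push -1: top = -1 — consistent with the trace.
Step 10: 6 - -1 = 7 — confirmed correct.
All steps check out; nothing to correct.

no error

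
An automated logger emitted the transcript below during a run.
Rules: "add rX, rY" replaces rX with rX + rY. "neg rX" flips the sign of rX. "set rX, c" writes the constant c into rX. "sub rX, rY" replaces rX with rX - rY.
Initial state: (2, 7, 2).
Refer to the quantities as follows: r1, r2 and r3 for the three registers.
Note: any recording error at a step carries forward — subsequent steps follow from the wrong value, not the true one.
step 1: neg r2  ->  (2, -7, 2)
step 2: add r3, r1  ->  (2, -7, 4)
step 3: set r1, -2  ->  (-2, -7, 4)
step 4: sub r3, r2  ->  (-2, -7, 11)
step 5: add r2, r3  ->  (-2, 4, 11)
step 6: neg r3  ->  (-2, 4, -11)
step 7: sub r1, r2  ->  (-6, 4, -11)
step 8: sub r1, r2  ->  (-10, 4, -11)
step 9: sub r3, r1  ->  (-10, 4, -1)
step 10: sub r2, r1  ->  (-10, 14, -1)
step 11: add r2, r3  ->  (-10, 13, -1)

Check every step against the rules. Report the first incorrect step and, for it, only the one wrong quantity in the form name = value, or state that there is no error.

no error

1. r2 = -(7) = -7 (verified)
2. r3 = 2 + 2 = 4 (checks out)
3. r1 = -2 (checks out)
4. r3 = 4 - -7 = 11 (checks out)
5. r2 = -7 + 11 = 4 (matches)
6. r3 = -(11) = -11 (no discrepancy)
7. r1 = -2 - 4 = -6 (agrees with the transcript)
8. r1 = -6 - 4 = -10 (verified)
9. r3 = -11 - -10 = -1 (exactly as logged)
10. r2 = 4 - -10 = 14 (verified)
11. r2 = 14 + -1 = 13 (no discrepancy)
Every step is consistent.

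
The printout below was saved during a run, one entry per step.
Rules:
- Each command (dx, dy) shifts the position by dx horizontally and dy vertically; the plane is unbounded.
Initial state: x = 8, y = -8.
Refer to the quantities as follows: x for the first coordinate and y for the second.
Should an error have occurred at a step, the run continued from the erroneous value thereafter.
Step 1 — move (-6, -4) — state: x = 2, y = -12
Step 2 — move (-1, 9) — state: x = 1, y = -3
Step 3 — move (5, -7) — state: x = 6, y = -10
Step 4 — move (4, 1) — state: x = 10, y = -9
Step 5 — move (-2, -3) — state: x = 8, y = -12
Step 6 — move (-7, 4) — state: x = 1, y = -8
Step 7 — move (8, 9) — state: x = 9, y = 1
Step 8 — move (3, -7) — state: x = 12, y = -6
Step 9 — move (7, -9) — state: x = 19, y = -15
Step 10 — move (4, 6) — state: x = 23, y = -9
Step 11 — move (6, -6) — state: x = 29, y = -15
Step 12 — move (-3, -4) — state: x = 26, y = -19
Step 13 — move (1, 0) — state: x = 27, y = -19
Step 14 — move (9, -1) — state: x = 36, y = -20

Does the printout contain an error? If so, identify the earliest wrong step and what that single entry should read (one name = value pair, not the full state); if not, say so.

no error

Recomputing the run from the initial state:
step 1: x = 2, y = -12
step 2: x = 1, y = -3
step 3: x = 6, y = -10
step 4: x = 10, y = -9
step 5: x = 8, y = -12
step 6: x = 1, y = -8
step 7: x = 9, y = 1
step 8: x = 12, y = -6
step 9: x = 19, y = -15
step 10: x = 23, y = -9
step 11: x = 29, y = -15
step 12: x = 26, y = -19
step 13: x = 27, y = -19
step 14: x = 36, y = -20
This matches the printout at every step.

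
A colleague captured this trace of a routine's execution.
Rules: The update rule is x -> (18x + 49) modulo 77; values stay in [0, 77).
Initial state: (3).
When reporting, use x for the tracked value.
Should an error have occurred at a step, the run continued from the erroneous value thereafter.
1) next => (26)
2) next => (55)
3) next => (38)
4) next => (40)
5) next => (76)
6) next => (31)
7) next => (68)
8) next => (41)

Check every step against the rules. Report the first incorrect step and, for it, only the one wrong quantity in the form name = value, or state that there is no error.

Step 1: x = (18*3 + 49) mod 77 = 26 — exactly as logged.
Step 2: x = (18*26 + 49) mod 77 = 55 — verified.
Step 3: x = (18*55 + 49) mod 77 = 38 — verified.
Step 4: x = (18*38 + 49) mod 77 = 40 — matches.
Step 5: x = (18*40 + 49) mod 77 = 76 — consistent with the trace.
Step 6: x = (18*76 + 49) mod 77 = 31 — exactly as logged.
Step 7: x = (18*31 + 49) mod 77 = 68 — agrees with the trace.
Step 8: x = (18*68 + 49) mod 77 = 41 — checks out.
Every step is consistent.

no error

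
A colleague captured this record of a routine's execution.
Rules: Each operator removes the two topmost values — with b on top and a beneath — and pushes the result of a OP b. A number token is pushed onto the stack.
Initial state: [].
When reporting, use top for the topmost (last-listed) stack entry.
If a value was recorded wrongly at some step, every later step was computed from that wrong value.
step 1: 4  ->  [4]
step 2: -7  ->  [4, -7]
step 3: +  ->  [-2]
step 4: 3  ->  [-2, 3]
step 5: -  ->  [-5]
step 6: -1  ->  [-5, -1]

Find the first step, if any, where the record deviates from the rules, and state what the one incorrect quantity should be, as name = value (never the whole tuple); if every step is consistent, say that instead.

step 3, top = -3

Recomputing the run from the initial state:
step 1: [4]
step 2: [4, -7]
step 3: [-3]
step 4: [-3, 3]
step 5: [-6]
step 6: [-6, -1]
The first disagreement with the record is at step 3, where the value should be top = -3.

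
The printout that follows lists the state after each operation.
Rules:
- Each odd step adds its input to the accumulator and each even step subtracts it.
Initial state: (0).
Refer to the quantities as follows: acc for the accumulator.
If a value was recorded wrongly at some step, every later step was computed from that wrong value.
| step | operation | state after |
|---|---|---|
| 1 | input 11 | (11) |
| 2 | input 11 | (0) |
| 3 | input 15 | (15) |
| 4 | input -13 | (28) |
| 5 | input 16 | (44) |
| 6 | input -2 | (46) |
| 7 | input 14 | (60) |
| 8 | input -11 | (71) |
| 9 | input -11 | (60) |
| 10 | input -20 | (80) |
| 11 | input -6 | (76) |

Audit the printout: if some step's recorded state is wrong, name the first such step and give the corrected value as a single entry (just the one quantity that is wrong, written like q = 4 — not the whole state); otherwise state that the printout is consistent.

step 11, acc = 74

step 1: acc = 0 + 11 = 11 -> verified
step 2: acc = 11 - 11 = 0 -> consistent with the printout
step 3: acc = 0 + 15 = 15 -> no discrepancy
step 4: acc = 15 - -13 = 28 -> agrees with the printout
step 5: acc = 28 + 16 = 44 -> verified
step 6: acc = 44 - -2 = 46 -> confirmed correct
step 7: acc = 46 + 14 = 60 -> matches
step 8: acc = 60 - -11 = 71 -> consistent with the printout
step 9: acc = 71 + -11 = 60 -> no discrepancy
step 10: acc = 60 - -20 = 80 -> checks out
step 11: acc = 80 + -6 = 74 -> the printout has a different value
So the first discrepancy is step 11, where the right value is acc = 74.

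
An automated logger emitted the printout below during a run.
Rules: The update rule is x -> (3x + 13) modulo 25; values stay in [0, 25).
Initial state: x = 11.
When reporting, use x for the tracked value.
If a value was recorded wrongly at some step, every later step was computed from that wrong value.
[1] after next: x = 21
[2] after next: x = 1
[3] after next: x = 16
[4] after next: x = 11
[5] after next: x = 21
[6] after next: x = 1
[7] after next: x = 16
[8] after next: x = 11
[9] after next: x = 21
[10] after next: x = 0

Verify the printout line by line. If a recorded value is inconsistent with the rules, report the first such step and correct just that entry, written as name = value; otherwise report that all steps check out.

step 10, x = 1

Step 1: x = (3*11 + 13) mod 25 = 21 — no discrepancy.
Step 2: x = (3*21 + 13) mod 25 = 1 — in agreement.
Step 3: x = (3*1 + 13) mod 25 = 16 — no discrepancy.
Step 4: x = (3*16 + 13) mod 25 = 11 — confirmed correct.
Step 5: x = (3*11 + 13) mod 25 = 21 — exactly as logged.
Step 6: x = (3*21 + 13) mod 25 = 1 — no discrepancy.
Step 7: x = (3*1 + 13) mod 25 = 16 — confirmed correct.
Step 8: x = (3*16 + 13) mod 25 = 11 — agrees with the printout.
Step 9: x = (3*11 + 13) mod 25 = 21 — consistent with the printout.
Step 10: x = (3*21 + 13) mod 25 = 1 — a discrepancy with the printout.
Step 10 is the first one off; corrected, x = 1.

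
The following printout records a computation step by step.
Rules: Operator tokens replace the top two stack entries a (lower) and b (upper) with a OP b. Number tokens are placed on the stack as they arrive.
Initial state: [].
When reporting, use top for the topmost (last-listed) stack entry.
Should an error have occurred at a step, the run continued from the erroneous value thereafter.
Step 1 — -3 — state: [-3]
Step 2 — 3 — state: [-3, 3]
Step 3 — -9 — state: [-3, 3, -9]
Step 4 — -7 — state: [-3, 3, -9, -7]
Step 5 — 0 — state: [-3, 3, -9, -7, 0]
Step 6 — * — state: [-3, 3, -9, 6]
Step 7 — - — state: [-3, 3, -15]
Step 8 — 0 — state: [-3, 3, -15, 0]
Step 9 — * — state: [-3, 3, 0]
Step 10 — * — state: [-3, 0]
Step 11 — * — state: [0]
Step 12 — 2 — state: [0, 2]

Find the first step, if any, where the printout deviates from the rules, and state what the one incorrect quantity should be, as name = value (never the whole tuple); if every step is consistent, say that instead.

Recomputing the run from the initial state:
step 1: [-3]
step 2: [-3, 3]
step 3: [-3, 3, -9]
step 4: [-3, 3, -9, -7]
step 5: [-3, 3, -9, -7, 0]
step 6: [-3, 3, -9, 0]
step 7: [-3, 3, -9]
step 8: [-3, 3, -9, 0]
step 9: [-3, 3, 0]
step 10: [-3, 0]
step 11: [0]
step 12: [0, 2]
The first disagreement with the printout is at step 6, where the value should be top = 0.

step 6, top = 0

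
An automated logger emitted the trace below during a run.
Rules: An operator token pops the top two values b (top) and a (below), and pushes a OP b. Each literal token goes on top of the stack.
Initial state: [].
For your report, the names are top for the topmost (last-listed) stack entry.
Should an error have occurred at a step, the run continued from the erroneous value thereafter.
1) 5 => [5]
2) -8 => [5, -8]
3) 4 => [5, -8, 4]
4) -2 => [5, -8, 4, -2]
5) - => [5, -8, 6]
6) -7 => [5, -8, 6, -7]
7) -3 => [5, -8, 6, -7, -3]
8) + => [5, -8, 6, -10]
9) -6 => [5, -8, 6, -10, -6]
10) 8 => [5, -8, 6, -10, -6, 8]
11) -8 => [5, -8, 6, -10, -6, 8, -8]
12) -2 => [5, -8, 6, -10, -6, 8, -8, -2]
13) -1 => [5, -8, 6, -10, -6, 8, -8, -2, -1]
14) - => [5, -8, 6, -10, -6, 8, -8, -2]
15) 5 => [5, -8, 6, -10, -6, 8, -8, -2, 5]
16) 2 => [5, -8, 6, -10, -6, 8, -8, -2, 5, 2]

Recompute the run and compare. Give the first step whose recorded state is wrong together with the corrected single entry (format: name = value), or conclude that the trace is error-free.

step 14, top = -1

Step 1: push 5: top = 5 — agrees with the trace.
Step 2: push -8: top = -8 — agrees with the trace.
Step 3: push 4: top = 4 — agrees with the trace.
Step 4: push -2: top = -2 — same as recorded.
Step 5: 4 - -2 = 6 — checks out.
Step 6: push -7: top = -7 — verified.
Step 7: push -3: top = -3 — consistent with the trace.
Step 8: -7 + -3 = -10 — matches.
Step 9: push -6: top = -6 — agrees with the trace.
Step 10: push 8: top = 8 — in agreement.
Step 11: push -8: top = -8 — matches.
Step 12: push -2: top = -2 — matches.
Step 13: push -1: top = -1 — agrees with the trace.
Step 14: -2 - -1 = -1 — the trace disagrees here.
The earliest wrong entry is at step 14: it should read top = -1.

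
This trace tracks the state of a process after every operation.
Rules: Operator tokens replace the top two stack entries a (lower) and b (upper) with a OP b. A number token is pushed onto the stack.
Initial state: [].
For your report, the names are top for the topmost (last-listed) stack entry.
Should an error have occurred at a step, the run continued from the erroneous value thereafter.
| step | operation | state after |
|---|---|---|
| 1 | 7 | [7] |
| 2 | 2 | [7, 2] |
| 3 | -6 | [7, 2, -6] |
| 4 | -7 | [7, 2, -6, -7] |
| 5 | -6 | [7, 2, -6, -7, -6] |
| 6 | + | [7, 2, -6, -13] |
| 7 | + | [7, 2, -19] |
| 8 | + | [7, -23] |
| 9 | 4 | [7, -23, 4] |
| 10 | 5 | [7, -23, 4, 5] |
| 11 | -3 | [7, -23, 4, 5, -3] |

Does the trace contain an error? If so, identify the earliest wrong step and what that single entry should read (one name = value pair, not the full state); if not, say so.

step 8, top = -17

step 1: push 7: top = 7 -> consistent with the trace
step 2: push 2: top = 2 -> verified
step 3: push -6: top = -6 -> no discrepancy
step 4: push -7: top = -7 -> matches
step 5: push -6: top = -6 -> verified
step 6: -7 + -6 = -13 -> confirmed correct
step 7: -6 + -13 = -19 -> verified
step 8: 2 + -19 = -17 -> a discrepancy with the trace
The audit stops at step 8: the recorded entry is wrong and should be top = -17.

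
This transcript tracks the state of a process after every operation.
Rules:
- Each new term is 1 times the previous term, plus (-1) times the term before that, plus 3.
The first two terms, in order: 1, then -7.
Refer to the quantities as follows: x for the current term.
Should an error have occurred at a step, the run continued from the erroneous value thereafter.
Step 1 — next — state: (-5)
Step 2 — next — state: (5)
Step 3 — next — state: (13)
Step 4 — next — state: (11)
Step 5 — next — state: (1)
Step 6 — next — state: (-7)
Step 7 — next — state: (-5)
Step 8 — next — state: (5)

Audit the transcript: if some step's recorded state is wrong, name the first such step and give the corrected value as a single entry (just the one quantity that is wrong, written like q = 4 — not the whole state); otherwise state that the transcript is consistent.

Recomputing the run from the initial state:
step 1: x = -5
step 2: x = 5
step 3: x = 13
step 4: x = 11
step 5: x = 1
step 6: x = -7
step 7: x = -5
step 8: x = 5
This matches the transcript at every step.

no error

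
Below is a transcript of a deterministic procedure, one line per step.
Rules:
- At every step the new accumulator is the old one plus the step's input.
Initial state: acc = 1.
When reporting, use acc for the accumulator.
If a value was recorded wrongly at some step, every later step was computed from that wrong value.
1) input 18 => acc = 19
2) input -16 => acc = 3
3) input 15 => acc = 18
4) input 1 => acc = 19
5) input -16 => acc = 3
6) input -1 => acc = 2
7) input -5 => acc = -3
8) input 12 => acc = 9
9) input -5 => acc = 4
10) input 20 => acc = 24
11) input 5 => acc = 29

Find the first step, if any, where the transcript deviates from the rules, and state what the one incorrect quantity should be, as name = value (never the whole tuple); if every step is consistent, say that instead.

Recomputing the run from the initial state:
step 1: acc = 19
step 2: acc = 3
step 3: acc = 18
step 4: acc = 19
step 5: acc = 3
step 6: acc = 2
step 7: acc = -3
step 8: acc = 9
step 9: acc = 4
step 10: acc = 24
step 11: acc = 29
This matches the transcript at every step.

no error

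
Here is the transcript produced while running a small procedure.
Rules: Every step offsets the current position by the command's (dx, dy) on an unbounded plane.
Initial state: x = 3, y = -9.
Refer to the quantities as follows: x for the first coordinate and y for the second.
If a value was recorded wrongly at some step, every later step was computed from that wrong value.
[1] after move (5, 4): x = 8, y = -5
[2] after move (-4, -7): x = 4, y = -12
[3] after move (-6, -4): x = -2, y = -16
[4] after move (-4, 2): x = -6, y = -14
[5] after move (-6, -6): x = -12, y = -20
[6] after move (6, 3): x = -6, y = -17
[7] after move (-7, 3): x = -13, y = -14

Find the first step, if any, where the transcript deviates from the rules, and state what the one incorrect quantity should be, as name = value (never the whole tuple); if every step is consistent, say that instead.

1. x = 3 + (5) = 8, y = -9 + (4) = -5 (exactly as logged)
2. x = 8 + (-4) = 4, y = -5 + (-7) = -12 (consistent with the transcript)
3. x = 4 + (-6) = -2, y = -12 + (-4) = -16 (matches)
4. x = -2 + (-4) = -6, y = -16 + (2) = -14 (checks out)
5. x = -6 + (-6) = -12, y = -14 + (-6) = -20 (no discrepancy)
6. x = -12 + (6) = -6, y = -20 + (3) = -17 (exactly as logged)
7. x = -6 + (-7) = -13, y = -17 + (3) = -14 (same as recorded)
All entries verified; no error found.

no error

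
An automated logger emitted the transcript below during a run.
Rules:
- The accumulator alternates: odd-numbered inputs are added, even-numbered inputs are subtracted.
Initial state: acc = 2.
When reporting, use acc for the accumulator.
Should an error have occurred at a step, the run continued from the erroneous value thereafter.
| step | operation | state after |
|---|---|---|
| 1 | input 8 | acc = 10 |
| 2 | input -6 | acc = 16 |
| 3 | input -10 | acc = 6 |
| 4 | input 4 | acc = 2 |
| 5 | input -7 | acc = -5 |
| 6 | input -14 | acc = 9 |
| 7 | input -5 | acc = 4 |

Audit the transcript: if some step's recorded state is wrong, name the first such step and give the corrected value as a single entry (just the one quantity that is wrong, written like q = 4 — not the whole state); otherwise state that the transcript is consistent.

no error

step 1: acc = 2 + 8 = 10 -> same as recorded
step 2: acc = 10 - -6 = 16 -> confirmed correct
step 3: acc = 16 + -10 = 6 -> exactly as logged
step 4: acc = 6 - 4 = 2 -> agrees with the transcript
step 5: acc = 2 + -7 = -5 -> in agreement
step 6: acc = -5 - -14 = 9 -> exactly as logged
step 7: acc = 9 + -5 = 4 -> matches
Each recorded entry agrees with the recomputation.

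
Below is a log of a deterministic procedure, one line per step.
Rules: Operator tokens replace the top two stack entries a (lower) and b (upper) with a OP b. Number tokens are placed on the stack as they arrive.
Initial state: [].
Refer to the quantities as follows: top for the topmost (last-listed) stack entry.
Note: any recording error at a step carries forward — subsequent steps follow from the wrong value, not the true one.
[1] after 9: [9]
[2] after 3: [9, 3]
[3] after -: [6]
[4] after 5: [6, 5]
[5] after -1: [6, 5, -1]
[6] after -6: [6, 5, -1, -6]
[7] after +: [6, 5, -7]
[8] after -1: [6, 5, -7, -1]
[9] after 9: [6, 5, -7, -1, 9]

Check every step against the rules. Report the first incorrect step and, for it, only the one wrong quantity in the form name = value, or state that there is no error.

no error

1. push 9: top = 9 (checks out)
2. push 3: top = 3 (same as recorded)
3. 9 - 3 = 6 (no discrepancy)
4. push 5: top = 5 (in agreement)
5. push -1: top = -1 (in agreement)
6. push -6: top = -6 (confirmed correct)
7. -1 + -6 = -7 (checks out)
8. push -1: top = -1 (no discrepancy)
9. push 9: top = 9 (same as recorded)
Each recorded entry agrees with the recomputation.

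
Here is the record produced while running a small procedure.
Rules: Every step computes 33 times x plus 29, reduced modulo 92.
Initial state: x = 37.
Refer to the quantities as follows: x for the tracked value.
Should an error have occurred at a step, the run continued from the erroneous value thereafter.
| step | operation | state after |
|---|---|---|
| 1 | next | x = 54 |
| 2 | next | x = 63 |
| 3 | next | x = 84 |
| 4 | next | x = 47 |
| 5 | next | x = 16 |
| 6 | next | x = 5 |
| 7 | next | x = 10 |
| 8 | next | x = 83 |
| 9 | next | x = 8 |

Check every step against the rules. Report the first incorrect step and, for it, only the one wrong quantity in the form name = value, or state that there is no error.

step 4, x = 41

1. x = (33*37 + 29) mod 92 = 54 (checks out)
2. x = (33*54 + 29) mod 92 = 63 (in agreement)
3. x = (33*63 + 29) mod 92 = 84 (in agreement)
4. x = (33*84 + 29) mod 92 = 41 (the record has a different value)
So the first discrepancy is step 4, where the right value is x = 41.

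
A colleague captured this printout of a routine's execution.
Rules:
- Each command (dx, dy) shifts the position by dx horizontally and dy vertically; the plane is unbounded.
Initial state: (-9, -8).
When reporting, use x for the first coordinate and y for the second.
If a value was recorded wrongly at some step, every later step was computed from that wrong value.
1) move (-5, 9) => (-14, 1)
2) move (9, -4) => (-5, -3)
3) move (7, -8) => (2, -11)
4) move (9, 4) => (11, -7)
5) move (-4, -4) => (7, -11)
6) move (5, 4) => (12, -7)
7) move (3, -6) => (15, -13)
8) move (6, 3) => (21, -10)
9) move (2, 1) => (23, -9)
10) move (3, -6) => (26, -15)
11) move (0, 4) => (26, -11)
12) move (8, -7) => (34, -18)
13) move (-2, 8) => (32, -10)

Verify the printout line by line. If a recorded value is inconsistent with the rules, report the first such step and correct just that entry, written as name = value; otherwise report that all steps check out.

no error

step 1: x = -9 + (-5) = -14, y = -8 + (9) = 1 -> agrees with the printout
step 2: x = -14 + (9) = -5, y = 1 + (-4) = -3 -> in agreement
step 3: x = -5 + (7) = 2, y = -3 + (-8) = -11 -> matches
step 4: x = 2 + (9) = 11, y = -11 + (4) = -7 -> agrees with the printout
step 5: x = 11 + (-4) = 7, y = -7 + (-4) = -11 -> confirmed correct
step 6: x = 7 + (5) = 12, y = -11 + (4) = -7 -> verified
step 7: x = 12 + (3) = 15, y = -7 + (-6) = -13 -> confirmed correct
step 8: x = 15 + (6) = 21, y = -13 + (3) = -10 -> no discrepancy
step 9: x = 21 + (2) = 23, y = -10 + (1) = -9 -> matches
step 10: x = 23 + (3) = 26, y = -9 + (-6) = -15 -> no discrepancy
step 11: x = 26 + (0) = 26, y = -15 + (4) = -11 -> same as recorded
step 12: x = 26 + (8) = 34, y = -11 + (-7) = -18 -> same as recorded
step 13: x = 34 + (-2) = 32, y = -18 + (8) = -10 -> agrees with the printout
No step deviates from the rules.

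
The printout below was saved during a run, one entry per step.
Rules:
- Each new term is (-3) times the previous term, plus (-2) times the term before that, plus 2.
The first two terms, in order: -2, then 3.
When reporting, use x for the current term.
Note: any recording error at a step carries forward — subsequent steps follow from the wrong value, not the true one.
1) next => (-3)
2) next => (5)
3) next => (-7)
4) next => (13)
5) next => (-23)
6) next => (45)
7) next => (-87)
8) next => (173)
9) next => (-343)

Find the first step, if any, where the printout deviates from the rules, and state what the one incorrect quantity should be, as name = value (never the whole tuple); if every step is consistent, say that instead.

no error

step 1: x = -3*(3) + (-2)*(-2) + (2) = -3 -> matches
step 2: x = -3*(-3) + (-2)*(3) + (2) = 5 -> in agreement
step 3: x = -3*(5) + (-2)*(-3) + (2) = -7 -> exactly as logged
step 4: x = -3*(-7) + (-2)*(5) + (2) = 13 -> no discrepancy
step 5: x = -3*(13) + (-2)*(-7) + (2) = -23 -> confirmed correct
step 6: x = -3*(-23) + (-2)*(13) + (2) = 45 -> matches
step 7: x = -3*(45) + (-2)*(-23) + (2) = -87 -> matches
step 8: x = -3*(-87) + (-2)*(45) + (2) = 173 -> verified
step 9: x = -3*(173) + (-2)*(-87) + (2) = -343 -> in agreement
Nothing is out of place; the run is error-free.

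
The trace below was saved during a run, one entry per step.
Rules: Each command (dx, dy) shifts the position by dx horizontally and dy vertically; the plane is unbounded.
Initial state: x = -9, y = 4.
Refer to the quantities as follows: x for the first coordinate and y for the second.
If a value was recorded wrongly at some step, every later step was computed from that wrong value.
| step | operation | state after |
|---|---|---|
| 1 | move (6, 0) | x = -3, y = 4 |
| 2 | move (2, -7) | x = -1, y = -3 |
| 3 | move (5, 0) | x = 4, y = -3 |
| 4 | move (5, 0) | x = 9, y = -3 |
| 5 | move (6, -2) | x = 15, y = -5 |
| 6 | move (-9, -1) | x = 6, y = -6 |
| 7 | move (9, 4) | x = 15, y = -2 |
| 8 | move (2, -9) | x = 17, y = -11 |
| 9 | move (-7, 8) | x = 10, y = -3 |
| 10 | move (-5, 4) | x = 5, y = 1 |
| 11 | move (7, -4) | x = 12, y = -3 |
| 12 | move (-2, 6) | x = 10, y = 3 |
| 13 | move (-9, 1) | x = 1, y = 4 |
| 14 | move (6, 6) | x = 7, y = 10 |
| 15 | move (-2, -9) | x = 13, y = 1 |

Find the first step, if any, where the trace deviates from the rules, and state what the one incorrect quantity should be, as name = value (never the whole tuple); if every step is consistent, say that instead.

step 15, x = 5

Step 1: x = -9 + (6) = -3, y = 4 + (0) = 4 — consistent with the trace.
Step 2: x = -3 + (2) = -1, y = 4 + (-7) = -3 — verified.
Step 3: x = -1 + (5) = 4, y = -3 + (0) = -3 — consistent with the trace.
Step 4: x = 4 + (5) = 9, y = -3 + (0) = -3 — no discrepancy.
Step 5: x = 9 + (6) = 15, y = -3 + (-2) = -5 — exactly as logged.
Step 6: x = 15 + (-9) = 6, y = -5 + (-1) = -6 — checks out.
Step 7: x = 6 + (9) = 15, y = -6 + (4) = -2 — exactly as logged.
Step 8: x = 15 + (2) = 17, y = -2 + (-9) = -11 — same as recorded.
Step 9: x = 17 + (-7) = 10, y = -11 + (8) = -3 — no discrepancy.
Step 10: x = 10 + (-5) = 5, y = -3 + (4) = 1 — checks out.
Step 11: x = 5 + (7) = 12, y = 1 + (-4) = -3 — same as recorded.
Step 12: x = 12 + (-2) = 10, y = -3 + (6) = 3 — checks out.
Step 13: x = 10 + (-9) = 1, y = 3 + (1) = 4 — confirmed correct.
Step 14: x = 1 + (6) = 7, y = 4 + (6) = 10 — confirmed correct.
Step 15: x = 7 + (-2) = 5, y = 10 + (-9) = 1 — the trace has a different value.
First incorrect step: 15; the correct value is x = 5.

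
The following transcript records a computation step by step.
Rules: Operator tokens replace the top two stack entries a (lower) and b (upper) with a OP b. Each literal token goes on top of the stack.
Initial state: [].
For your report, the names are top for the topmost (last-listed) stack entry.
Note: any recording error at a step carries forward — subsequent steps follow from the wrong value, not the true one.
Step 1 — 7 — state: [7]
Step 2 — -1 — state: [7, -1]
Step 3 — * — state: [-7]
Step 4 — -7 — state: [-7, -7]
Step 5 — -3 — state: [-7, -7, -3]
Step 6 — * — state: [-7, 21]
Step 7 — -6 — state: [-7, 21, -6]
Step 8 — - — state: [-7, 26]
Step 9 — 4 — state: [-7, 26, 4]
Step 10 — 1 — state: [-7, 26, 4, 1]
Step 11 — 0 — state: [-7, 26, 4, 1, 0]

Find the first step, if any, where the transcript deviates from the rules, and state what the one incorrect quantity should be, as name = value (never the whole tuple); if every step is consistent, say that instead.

step 1: push 7: top = 7 -> checks out
step 2: push -1: top = -1 -> checks out
step 3: 7 * -1 = -7 -> in agreement
step 4: push -7: top = -7 -> consistent with the transcript
step 5: push -3: top = -3 -> no discrepancy
step 6: -7 * -3 = 21 -> agrees with the transcript
step 7: push -6: top = -6 -> agrees with the transcript
step 8: 21 - -6 = 27 -> first mismatch against the transcript
First incorrect step: 8; the correct value is top = 27.

step 8, top = 27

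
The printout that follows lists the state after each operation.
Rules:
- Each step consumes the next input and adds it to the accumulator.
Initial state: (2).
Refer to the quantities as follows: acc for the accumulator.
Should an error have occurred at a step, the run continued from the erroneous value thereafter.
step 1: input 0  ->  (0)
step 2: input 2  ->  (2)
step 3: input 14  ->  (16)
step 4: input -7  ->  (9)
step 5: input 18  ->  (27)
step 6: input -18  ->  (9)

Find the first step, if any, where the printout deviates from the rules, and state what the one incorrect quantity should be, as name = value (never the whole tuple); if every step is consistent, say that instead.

Recomputing the run from the initial state:
step 1: acc = 2
step 2: acc = 4
step 3: acc = 18
step 4: acc = 11
step 5: acc = 29
step 6: acc = 11
The first disagreement with the printout is at step 1, where the value should be acc = 2.

step 1, acc = 2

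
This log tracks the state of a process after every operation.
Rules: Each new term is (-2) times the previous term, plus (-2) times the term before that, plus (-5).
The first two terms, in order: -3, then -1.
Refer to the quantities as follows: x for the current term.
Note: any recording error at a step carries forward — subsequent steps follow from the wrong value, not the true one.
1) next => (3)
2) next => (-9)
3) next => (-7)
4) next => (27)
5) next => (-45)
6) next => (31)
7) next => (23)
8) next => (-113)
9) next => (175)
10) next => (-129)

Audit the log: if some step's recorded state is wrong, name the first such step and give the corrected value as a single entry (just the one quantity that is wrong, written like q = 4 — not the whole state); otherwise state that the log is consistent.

Step 1: x = -2*(-1) + (-2)*(-3) + (-5) = 3 — matches.
Step 2: x = -2*(3) + (-2)*(-1) + (-5) = -9 — exactly as logged.
Step 3: x = -2*(-9) + (-2)*(3) + (-5) = 7 — not what was recorded.
The audit stops at step 3: the recorded entry is wrong and should be x = 7.

step 3, x = 7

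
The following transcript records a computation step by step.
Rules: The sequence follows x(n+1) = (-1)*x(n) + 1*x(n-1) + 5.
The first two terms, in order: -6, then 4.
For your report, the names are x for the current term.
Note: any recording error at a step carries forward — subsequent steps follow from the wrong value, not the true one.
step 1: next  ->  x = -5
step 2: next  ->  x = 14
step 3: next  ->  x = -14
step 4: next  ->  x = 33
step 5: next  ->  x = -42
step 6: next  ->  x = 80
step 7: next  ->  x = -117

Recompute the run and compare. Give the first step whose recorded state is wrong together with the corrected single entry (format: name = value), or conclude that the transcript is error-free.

no error

Recomputing the run from the initial state:
step 1: x = -5
step 2: x = 14
step 3: x = -14
step 4: x = 33
step 5: x = -42
step 6: x = 80
step 7: x = -117
This matches the transcript at every step.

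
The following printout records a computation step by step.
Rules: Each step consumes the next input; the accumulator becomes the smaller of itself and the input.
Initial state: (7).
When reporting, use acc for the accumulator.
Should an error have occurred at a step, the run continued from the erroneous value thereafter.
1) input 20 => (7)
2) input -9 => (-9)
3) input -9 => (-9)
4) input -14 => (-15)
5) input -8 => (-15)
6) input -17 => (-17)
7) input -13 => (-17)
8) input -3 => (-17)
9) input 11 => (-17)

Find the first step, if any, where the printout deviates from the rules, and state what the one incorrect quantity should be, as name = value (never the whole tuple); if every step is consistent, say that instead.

Step 1: acc = min(7, 20) = 7 — confirmed correct.
Step 2: acc = min(7, -9) = -9 — in agreement.
Step 3: acc = min(-9, -9) = -9 — confirmed correct.
Step 4: acc = min(-9, -14) = -14 — first mismatch against the printout.
First deviation found at step 4; the corrected entry is acc = -14.

step 4, acc = -14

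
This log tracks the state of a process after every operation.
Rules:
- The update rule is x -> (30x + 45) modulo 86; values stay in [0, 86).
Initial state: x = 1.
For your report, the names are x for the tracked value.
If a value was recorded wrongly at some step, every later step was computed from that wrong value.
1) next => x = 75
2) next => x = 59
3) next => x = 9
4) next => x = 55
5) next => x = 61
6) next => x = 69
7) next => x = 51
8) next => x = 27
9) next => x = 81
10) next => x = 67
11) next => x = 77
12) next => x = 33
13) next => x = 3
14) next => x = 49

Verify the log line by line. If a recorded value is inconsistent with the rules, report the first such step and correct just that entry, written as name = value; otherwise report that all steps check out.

step 4, x = 57

step 1: x = (30*1 + 45) mod 86 = 75 -> confirmed correct
step 2: x = (30*75 + 45) mod 86 = 59 -> no discrepancy
step 3: x = (30*59 + 45) mod 86 = 9 -> agrees with the log
step 4: x = (30*9 + 45) mod 86 = 57 -> this is not what the log shows
Conclusion: step 4 carries the first error; the entry should be x = 57.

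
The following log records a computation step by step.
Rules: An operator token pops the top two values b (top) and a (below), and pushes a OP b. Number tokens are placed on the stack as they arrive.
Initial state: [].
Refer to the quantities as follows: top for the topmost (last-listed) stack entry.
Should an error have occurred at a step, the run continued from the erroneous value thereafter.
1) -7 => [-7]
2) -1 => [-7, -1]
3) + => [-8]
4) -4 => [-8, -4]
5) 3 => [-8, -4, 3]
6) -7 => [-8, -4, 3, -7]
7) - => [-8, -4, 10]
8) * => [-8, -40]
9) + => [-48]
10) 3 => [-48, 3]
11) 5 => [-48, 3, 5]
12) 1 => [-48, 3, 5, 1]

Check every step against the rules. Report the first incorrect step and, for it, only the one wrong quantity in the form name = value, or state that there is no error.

no error

step 1: push -7: top = -7 -> checks out
step 2: push -1: top = -1 -> matches
step 3: -7 + -1 = -8 -> matches
step 4: push -4: top = -4 -> confirmed correct
step 5: push 3: top = 3 -> confirmed correct
step 6: push -7: top = -7 -> exactly as logged
step 7: 3 - -7 = 10 -> confirmed correct
step 8: -4 * 10 = -40 -> exactly as logged
step 9: -8 + -40 = -48 -> in agreement
step 10: push 3: top = 3 -> verified
step 11: push 5: top = 5 -> same as recorded
step 12: push 1: top = 1 -> matches
No step deviates from the rules.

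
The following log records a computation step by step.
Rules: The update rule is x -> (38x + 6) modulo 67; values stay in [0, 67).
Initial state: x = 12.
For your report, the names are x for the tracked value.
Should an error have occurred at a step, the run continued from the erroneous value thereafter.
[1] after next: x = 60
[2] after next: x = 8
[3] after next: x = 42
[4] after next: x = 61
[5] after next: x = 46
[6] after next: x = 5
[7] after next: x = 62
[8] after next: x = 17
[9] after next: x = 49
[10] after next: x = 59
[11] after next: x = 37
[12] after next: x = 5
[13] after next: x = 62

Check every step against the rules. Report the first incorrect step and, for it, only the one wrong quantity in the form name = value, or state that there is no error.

Recomputing the run from the initial state:
step 1: x = 60
step 2: x = 8
step 3: x = 42
step 4: x = 61
step 5: x = 46
step 6: x = 12
step 7: x = 60
step 8: x = 8
step 9: x = 42
step 10: x = 61
step 11: x = 46
step 12: x = 12
step 13: x = 60
The first disagreement with the log is at step 6, where the value should be x = 12.

step 6, x = 12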